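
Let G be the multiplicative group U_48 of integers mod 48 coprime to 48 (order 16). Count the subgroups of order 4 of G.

11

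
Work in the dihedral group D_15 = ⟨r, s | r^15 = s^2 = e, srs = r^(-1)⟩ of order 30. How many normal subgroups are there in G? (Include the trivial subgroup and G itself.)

G has 28 subgroups. Checking conjugation-invariance by order — order 1: 1/1 normal; order 2: 0/15 normal; order 3: 1/1 normal; order 5: 1/1 normal; order 6: 0/5 normal; order 10: 0/3 normal; order 15: 1/1 normal; order 30: 1/1 normal.
Total normal subgroups: 5.

5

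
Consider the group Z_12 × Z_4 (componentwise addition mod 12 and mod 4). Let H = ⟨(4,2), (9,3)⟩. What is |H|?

|⟨(4,2)⟩| = 6 and |⟨(9,3)⟩| = 4, so |H| is a multiple of lcm(6, 4) = 12 and divides |G| = 48.
Closing under the operation: H = {(0,0), (0,2), (1,1), (1,3), (2,0), (2,2), (3,1), (3,3), (4,0), (4,2), (5,1), (5,3), (6,0), (6,2), (7,1), (7,3), (8,0), (8,2), (9,1), (9,3), (10,0), (10,2), (11,1), (11,3)}, so |H| = 24.

24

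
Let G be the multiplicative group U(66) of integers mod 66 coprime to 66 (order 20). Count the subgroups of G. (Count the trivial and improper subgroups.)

10

|G| = 20, so by Lagrange every subgroup order divides 20. Divisors: 1, 2, 4, 5, 10, 20.
Subgroups by order — order 1: 1; order 2: 3; order 4: 1; order 5: 1; order 10: 3; order 20: 1.
Total: 1 + 3 + 1 + 1 + 3 + 1 = 10.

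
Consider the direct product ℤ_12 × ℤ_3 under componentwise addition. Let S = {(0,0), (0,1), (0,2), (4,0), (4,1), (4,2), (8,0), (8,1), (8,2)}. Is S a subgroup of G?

Yes

|S| = 9 divides |G| = 36, consistent with Lagrange.
S contains the identity, every element's inverse is in S, and S is closed under +: it is a subgroup.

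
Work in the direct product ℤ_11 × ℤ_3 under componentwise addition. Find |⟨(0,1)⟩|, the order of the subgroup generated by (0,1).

3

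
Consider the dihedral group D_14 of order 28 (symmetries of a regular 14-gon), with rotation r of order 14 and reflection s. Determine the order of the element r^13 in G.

Computing powers of r^13: the smallest k with (r^13)^k = e is k = 14.

14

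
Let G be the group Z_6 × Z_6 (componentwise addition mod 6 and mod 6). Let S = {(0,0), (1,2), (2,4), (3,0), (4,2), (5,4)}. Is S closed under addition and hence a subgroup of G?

Yes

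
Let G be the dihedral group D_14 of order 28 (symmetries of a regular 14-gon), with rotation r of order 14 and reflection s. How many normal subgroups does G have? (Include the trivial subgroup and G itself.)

G has 28 subgroups. Checking conjugation-invariance by order — order 1: 1/1 normal; order 2: 1/15 normal; order 4: 0/7 normal; order 7: 1/1 normal; order 14: 3/3 normal; order 28: 1/1 normal.
Total normal subgroups: 7.

7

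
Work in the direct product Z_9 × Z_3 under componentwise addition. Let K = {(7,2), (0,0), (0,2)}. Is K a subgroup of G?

No

(0,2) ∈ K but its inverse (0,1) ∉ K, so K is not a subgroup.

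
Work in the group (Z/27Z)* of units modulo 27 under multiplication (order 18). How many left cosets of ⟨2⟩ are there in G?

1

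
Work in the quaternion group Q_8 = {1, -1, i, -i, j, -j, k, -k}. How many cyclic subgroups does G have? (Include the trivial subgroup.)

Group the elements of G by the cyclic subgroup they generate; each cyclic subgroup of order d accounts for φ(d) elements.
Cyclic subgroups by order — order 1: 1; order 2: 1; order 4: 3.
Total: 5.

5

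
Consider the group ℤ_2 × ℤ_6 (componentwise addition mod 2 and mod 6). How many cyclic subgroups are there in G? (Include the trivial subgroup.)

8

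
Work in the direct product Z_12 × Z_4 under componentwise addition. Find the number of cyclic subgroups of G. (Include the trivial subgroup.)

Each element a generates a cyclic subgroup ⟨a⟩; distinct elements may generate the same one (a cyclic group of order d has φ(d) generators).
Cyclic subgroups by order — order 1: 1; order 2: 3; order 3: 1; order 4: 6; order 6: 3; order 12: 6.
Total: 20.

20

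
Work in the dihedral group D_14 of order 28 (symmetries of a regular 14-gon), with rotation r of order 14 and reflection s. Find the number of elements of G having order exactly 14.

The elements of order 14 are: r, r^3, r^5, r^9, r^11, r^13.
That's 6.

6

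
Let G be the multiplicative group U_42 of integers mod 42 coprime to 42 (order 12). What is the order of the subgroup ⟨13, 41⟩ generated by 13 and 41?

|⟨13⟩| = 2 and |⟨41⟩| = 2, so |H| is a multiple of lcm(2, 2) = 2 and divides |G| = 12.
Closing under the operation: H = {1, 13, 29, 41}, so |H| = 4.

4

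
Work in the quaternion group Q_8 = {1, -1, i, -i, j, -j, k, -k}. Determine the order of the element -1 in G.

2

Computing powers of -1: the smallest k with (-1)^k = e is k = 2.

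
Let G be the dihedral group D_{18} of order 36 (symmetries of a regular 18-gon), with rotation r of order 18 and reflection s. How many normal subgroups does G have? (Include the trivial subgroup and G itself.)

9

G has 45 subgroups. Checking conjugation-invariance by order — order 1: 1/1 normal; order 2: 1/19 normal; order 3: 1/1 normal; order 4: 0/9 normal; order 6: 1/7 normal; order 9: 1/1 normal; order 12: 0/3 normal; order 18: 3/3 normal; order 36: 1/1 normal.
Total normal subgroups: 9.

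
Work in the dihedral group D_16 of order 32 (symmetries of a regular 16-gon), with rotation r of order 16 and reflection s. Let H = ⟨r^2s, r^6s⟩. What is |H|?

8

|⟨r^2s⟩| = 2 and |⟨r^6s⟩| = 2, so |H| is a multiple of lcm(2, 2) = 2 and divides |G| = 32.
Closing under the operation: H = {e, r^4, r^8, r^12, r^2s, r^6s, r^10s, r^14s}, so |H| = 8.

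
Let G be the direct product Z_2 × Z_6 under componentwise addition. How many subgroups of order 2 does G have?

3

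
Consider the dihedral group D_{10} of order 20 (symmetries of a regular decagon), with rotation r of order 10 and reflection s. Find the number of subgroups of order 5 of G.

1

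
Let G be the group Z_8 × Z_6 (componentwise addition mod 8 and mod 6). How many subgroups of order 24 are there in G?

3

|G| = 48 and 24 | 48, so subgroups of order 24 are possible by Lagrange.
The subgroups of order 24 are: {(0,0), (0,1), (0,2), (0,3), (0,4), (0,5), (2,0), (2,1), (2,2), (2,3), (2,4), (2,5), (4,0), (4,1), (4,2), (4,3), (4,4), (4,5), (6,0), (6,1), (6,2), (6,3), (6,4), (6,5)}; {(0,0), (0,2), (0,4), (1,0), (1,2), (1,4), (2,0), (2,2), (2,4), (3,0), (3,2), (3,4), (4,0), (4,2), (4,4), (5,0), (5,2), (5,4), (6,0), (6,2), (6,4), (7,0), (7,2), (7,4)}; {(0,0), (0,2), (0,4), (1,1), (1,3), (1,5), (2,0), (2,2), (2,4), (3,1), (3,3), (3,5), (4,0), (4,2), (4,4), (5,1), (5,3), (5,5), (6,0), (6,2), (6,4), (7,1), (7,3), (7,5)}.
So G has 3 subgroups of order 24.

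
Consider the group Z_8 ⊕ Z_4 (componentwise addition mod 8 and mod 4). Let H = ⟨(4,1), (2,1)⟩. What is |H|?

16

|⟨(4,1)⟩| = 4 and |⟨(2,1)⟩| = 4, so |H| is a multiple of lcm(4, 4) = 4 and divides |G| = 32.
Closing under the operation: H = {(0,0), (0,1), (0,2), (0,3), (2,0), (2,1), (2,2), (2,3), (4,0), (4,1), (4,2), (4,3), (6,0), (6,1), (6,2), (6,3)}, so |H| = 16.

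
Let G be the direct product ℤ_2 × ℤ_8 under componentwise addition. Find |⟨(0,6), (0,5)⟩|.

8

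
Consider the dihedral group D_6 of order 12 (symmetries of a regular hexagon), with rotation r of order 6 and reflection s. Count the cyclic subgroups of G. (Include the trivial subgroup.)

Each element a generates a cyclic subgroup ⟨a⟩; distinct elements may generate the same one (a cyclic group of order d has φ(d) generators).
Cyclic subgroups by order — order 1: 1; order 2: 7; order 3: 1; order 6: 1.
Total: 10.

10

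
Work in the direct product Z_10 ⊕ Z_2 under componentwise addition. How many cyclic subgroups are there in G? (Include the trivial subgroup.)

8

A cyclic subgroup of order d is generated by each of its φ(d) elements of order d, so the cyclic subgroups of order d number (#elements of order d)/φ(d).
Cyclic subgroups by order — order 1: 1; order 2: 3; order 5: 1; order 10: 3.
Total: 8.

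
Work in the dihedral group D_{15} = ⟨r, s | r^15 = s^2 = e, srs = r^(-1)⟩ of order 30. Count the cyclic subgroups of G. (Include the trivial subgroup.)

Each element a generates a cyclic subgroup ⟨a⟩; distinct elements may generate the same one (a cyclic group of order d has φ(d) generators).
Cyclic subgroups by order — order 1: 1; order 2: 15; order 3: 1; order 5: 1; order 15: 1.
Total: 19.

19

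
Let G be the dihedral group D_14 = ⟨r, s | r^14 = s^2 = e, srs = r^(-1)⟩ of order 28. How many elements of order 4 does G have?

0

No element of G has order 4 (even though 4 | 28).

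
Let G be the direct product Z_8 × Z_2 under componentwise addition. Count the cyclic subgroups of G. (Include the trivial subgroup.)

Group the elements of G by the cyclic subgroup they generate; each cyclic subgroup of order d accounts for φ(d) elements.
Cyclic subgroups by order — order 1: 1; order 2: 3; order 4: 2; order 8: 2.
Total: 8.

8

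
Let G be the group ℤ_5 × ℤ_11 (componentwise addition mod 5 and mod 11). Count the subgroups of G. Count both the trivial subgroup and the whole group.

|G| = 55, so by Lagrange every subgroup order divides 55. Divisors: 1, 5, 11, 55.
Subgroups by order — order 1: 1; order 5: 1; order 11: 1; order 55: 1.
Total: 1 + 1 + 1 + 1 = 4.

4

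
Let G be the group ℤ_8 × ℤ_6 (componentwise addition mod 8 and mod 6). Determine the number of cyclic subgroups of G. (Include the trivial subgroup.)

16

Each element a generates a cyclic subgroup ⟨a⟩; distinct elements may generate the same one (a cyclic group of order d has φ(d) generators).
Cyclic subgroups by order — order 1: 1; order 2: 3; order 3: 1; order 4: 2; order 6: 3; order 8: 2; order 12: 2; order 24: 2.
Total: 16.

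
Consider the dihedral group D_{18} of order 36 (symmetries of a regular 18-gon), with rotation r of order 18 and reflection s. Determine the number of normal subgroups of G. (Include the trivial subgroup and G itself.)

9

G has 45 subgroups. Checking conjugation-invariance by order — order 1: 1/1 normal; order 2: 1/19 normal; order 3: 1/1 normal; order 4: 0/9 normal; order 6: 1/7 normal; order 9: 1/1 normal; order 12: 0/3 normal; order 18: 3/3 normal; order 36: 1/1 normal.
Total normal subgroups: 9.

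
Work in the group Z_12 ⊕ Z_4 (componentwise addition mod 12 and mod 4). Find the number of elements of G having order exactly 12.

24

An element (a,b) has order lcm(ord(a), ord(b)); count pairs with lcm equal to 12.
Enumerating gives 24 such elements.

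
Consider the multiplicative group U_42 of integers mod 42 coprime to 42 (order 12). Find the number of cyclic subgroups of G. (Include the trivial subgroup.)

8

Each element a generates a cyclic subgroup ⟨a⟩; distinct elements may generate the same one (a cyclic group of order d has φ(d) generators).
Cyclic subgroups by order — order 1: 1; order 2: 3; order 3: 1; order 6: 3.
Total: 8.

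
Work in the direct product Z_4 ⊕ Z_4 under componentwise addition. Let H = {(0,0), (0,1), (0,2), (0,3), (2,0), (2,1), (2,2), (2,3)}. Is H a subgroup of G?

|H| = 8 divides |G| = 16, consistent with Lagrange.
H contains the identity, every element's inverse is in H, and H is closed under +: it is a subgroup.

Yes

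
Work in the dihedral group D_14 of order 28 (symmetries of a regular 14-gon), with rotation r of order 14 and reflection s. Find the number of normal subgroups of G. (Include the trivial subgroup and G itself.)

G has 28 subgroups. Checking conjugation-invariance by order — order 1: 1/1 normal; order 2: 1/15 normal; order 4: 0/7 normal; order 7: 1/1 normal; order 14: 3/3 normal; order 28: 1/1 normal.
Total normal subgroups: 7.

7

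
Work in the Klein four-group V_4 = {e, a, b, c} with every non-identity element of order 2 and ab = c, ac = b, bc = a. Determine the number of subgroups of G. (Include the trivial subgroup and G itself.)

5

|G| = 4, so by Lagrange every subgroup order divides 4. Divisors: 1, 2, 4.
Subgroups by order — order 1: 1; order 2: 3; order 4: 1.
Total: 1 + 3 + 1 = 5.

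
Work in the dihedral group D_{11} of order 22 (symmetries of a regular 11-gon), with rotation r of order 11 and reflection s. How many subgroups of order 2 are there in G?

11

|G| = 22 and 2 | 22, so subgroups of order 2 are possible by Lagrange.
The subgroups of order 2 are: {e, r^10s}; {e, r^2s}; {e, r^3s}; {e, r^4s}; … (11 in all).
So G has 11 subgroups of order 2.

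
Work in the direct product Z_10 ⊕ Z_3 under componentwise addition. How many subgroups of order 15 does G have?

1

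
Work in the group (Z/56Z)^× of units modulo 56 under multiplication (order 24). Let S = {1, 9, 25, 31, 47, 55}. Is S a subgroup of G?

Yes

|S| = 6 divides |G| = 24, consistent with Lagrange.
S contains the identity, every element's inverse is in S, and S is closed under ·: it is a subgroup.
In fact S = ⟨47⟩.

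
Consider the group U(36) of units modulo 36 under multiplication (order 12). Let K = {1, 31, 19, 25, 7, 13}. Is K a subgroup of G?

Yes

|K| = 6 divides |G| = 12, consistent with Lagrange.
K contains the identity, every element's inverse is in K, and K is closed under ·: it is a subgroup.
In fact K = ⟨7⟩.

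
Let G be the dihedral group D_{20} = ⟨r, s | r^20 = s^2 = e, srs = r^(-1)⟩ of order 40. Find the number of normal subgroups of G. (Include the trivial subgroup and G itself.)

G has 48 subgroups. Checking conjugation-invariance by order — order 1: 1/1 normal; order 2: 1/21 normal; order 4: 1/11 normal; order 5: 1/1 normal; order 8: 0/5 normal; order 10: 1/5 normal; order 20: 3/3 normal; order 40: 1/1 normal.
Total normal subgroups: 9.

9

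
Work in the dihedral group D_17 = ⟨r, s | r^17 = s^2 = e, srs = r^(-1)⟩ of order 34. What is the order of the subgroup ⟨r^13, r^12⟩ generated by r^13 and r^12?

17

|⟨r^13⟩| = 17 and |⟨r^12⟩| = 17, so |H| is a multiple of lcm(17, 17) = 17 and divides |G| = 34.
Closing under the operation: H = {e, r, r^2, r^3, r^4, r^5, r^6, r^7, r^8, r^9, r^10, r^11, r^12, r^13, r^14, r^15, r^16}, so |H| = 17.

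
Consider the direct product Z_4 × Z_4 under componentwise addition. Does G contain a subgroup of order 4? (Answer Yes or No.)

Yes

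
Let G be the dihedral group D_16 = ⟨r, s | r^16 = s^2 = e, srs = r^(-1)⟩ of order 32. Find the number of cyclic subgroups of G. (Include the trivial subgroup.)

21

A cyclic subgroup of order d is generated by each of its φ(d) elements of order d, so the cyclic subgroups of order d number (#elements of order d)/φ(d).
Cyclic subgroups by order — order 1: 1; order 2: 17; order 4: 1; order 8: 1; order 16: 1.
Total: 21.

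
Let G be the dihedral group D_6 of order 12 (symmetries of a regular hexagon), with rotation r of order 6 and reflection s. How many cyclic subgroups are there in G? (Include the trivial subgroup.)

Group the elements of G by the cyclic subgroup they generate; each cyclic subgroup of order d accounts for φ(d) elements.
Cyclic subgroups by order — order 1: 1; order 2: 7; order 3: 1; order 6: 1.
Total: 10.

10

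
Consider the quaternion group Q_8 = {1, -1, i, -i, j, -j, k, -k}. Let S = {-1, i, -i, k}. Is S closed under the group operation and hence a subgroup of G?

No

The identity 1 ∉ S, so S is not a subgroup.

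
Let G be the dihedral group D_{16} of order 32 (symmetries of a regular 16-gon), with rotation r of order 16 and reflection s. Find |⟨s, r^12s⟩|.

8

|⟨s⟩| = 2 and |⟨r^12s⟩| = 2, so |H| is a multiple of lcm(2, 2) = 2 and divides |G| = 32.
Closing under the operation: H = {e, r^4, r^8, r^12, s, r^4s, r^8s, r^12s}, so |H| = 8.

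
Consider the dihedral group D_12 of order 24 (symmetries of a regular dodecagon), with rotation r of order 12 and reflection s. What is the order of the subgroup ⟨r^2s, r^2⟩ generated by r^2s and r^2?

12

|⟨r^2s⟩| = 2 and |⟨r^2⟩| = 6, so |H| is a multiple of lcm(2, 6) = 6 and divides |G| = 24.
Closing under the operation: H = {e, r^2, r^4, r^6, r^8, r^10, s, r^2s, r^4s, r^6s, r^8s, r^10s}, so |H| = 12.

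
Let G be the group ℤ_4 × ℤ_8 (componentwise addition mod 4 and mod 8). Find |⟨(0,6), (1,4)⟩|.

16

|⟨(0,6)⟩| = 4 and |⟨(1,4)⟩| = 4, so |H| is a multiple of lcm(4, 4) = 4 and divides |G| = 32.
Closing under the operation: H = {(0,0), (0,2), (0,4), (0,6), (1,0), (1,2), (1,4), (1,6), (2,0), (2,2), (2,4), (2,6), (3,0), (3,2), (3,4), (3,6)}, so |H| = 16.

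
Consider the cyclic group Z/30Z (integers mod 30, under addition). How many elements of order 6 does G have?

2

In a cyclic group of order 30, the number of elements of order d (for d | 30) is φ(d).
φ(6) = 2.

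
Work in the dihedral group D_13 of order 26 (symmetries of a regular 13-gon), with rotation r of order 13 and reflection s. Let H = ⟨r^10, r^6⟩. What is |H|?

13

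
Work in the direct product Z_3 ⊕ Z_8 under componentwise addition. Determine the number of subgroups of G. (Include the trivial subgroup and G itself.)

|G| = 24, so by Lagrange every subgroup order divides 24. Divisors: 1, 2, 3, 4, 6, 8, 12, 24.
Subgroups by order — order 1: 1; order 2: 1; order 3: 1; order 4: 1; order 6: 1; order 8: 1; order 12: 1; order 24: 1.
Total: 1 + 1 + 1 + 1 + 1 + 1 + 1 + 1 = 8.

8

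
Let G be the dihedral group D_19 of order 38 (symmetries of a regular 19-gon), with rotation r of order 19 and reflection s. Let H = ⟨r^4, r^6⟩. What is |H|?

19

|⟨r^4⟩| = 19 and |⟨r^6⟩| = 19, so |H| is a multiple of lcm(19, 19) = 19 and divides |G| = 38.
Closing under the operation: H = {e, r, r^2, r^3, r^4, r^5, r^6, r^7, r^8, r^9, r^10, r^11, r^12, r^13, r^14, r^15, r^16, r^17, r^18}, so |H| = 19.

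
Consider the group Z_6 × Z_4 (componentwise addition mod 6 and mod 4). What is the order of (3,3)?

The order of (3,3) in Z_6 × Z_4 is lcm(ord(3) in Z_6, ord(3) in Z_4).
ord(3) = 2 and ord(3) = 4, so |⟨(3,3)⟩| = lcm(2, 4) = 4.

4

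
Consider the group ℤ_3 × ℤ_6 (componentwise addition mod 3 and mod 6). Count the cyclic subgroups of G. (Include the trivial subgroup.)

Each element a generates a cyclic subgroup ⟨a⟩; distinct elements may generate the same one (a cyclic group of order d has φ(d) generators).
Cyclic subgroups by order — order 1: 1; order 2: 1; order 3: 4; order 6: 4.
Total: 10.

10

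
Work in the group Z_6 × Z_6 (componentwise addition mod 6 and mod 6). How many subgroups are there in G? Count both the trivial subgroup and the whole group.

30

|G| = 36, so by Lagrange every subgroup order divides 36. Divisors: 1, 2, 3, 4, 6, 9, 12, 18, 36.
Subgroups by order — order 1: 1; order 2: 3; order 3: 4; order 4: 1; order 6: 12; order 9: 1; order 12: 4; order 18: 3; order 36: 1.
Total: 1 + 3 + 4 + 1 + 12 + 1 + 4 + 3 + 1 = 30.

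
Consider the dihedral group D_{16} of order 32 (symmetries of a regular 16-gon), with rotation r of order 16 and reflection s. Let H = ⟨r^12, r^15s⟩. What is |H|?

|⟨r^12⟩| = 4 and |⟨r^15s⟩| = 2, so |H| is a multiple of lcm(4, 2) = 4 and divides |G| = 32.
Closing under the operation: H = {e, r^4, r^8, r^12, r^3s, r^7s, r^11s, r^15s}, so |H| = 8.

8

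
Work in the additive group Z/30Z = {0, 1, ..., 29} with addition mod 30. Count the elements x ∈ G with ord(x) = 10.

4

In a cyclic group of order 30, the number of elements of order d (for d | 30) is φ(d).
φ(10) = 4.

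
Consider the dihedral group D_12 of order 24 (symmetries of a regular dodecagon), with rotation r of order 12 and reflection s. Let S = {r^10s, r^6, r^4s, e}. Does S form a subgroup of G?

Yes

|S| = 4 divides |G| = 24, consistent with Lagrange.
S contains the identity, every element's inverse is in S, and S is closed under ·: it is a subgroup.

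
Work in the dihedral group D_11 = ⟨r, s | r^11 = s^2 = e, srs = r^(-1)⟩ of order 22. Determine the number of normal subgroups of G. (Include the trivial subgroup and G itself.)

G has 14 subgroups. Checking conjugation-invariance by order — order 1: 1/1 normal; order 2: 0/11 normal; order 11: 1/1 normal; order 22: 1/1 normal.
Total normal subgroups: 3.

3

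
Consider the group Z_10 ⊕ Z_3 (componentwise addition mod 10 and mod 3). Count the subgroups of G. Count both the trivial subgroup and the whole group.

|G| = 30, so by Lagrange every subgroup order divides 30. Divisors: 1, 2, 3, 5, 6, 10, 15, 30.
Subgroups by order — order 1: 1; order 2: 1; order 3: 1; order 5: 1; order 6: 1; order 10: 1; order 15: 1; order 30: 1.
Total: 1 + 1 + 1 + 1 + 1 + 1 + 1 + 1 = 8.

8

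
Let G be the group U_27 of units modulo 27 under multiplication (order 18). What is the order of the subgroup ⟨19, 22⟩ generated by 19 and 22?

9

|⟨19⟩| = 3 and |⟨22⟩| = 9, so |H| is a multiple of lcm(3, 9) = 9 and divides |G| = 18.
Closing under the operation: H = {1, 4, 7, 10, 13, 16, 19, 22, 25}, so |H| = 9.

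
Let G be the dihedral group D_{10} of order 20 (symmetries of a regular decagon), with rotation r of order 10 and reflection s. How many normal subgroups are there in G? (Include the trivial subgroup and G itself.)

7

G has 22 subgroups. Checking conjugation-invariance by order — order 1: 1/1 normal; order 2: 1/11 normal; order 4: 0/5 normal; order 5: 1/1 normal; order 10: 3/3 normal; order 20: 1/1 normal.
Total normal subgroups: 7.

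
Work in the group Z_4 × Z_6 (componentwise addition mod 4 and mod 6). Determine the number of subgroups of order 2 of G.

3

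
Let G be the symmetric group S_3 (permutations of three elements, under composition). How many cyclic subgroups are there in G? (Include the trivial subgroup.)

5

Group the elements of G by the cyclic subgroup they generate; each cyclic subgroup of order d accounts for φ(d) elements.
Cyclic subgroups by order — order 1: 1; order 2: 3; order 3: 1.
Total: 5.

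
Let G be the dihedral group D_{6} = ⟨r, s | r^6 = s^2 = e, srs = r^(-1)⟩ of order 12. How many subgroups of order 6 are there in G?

|G| = 12 and 6 | 12, so subgroups of order 6 are possible by Lagrange.
The subgroups of order 6 are: {e, r, r^2, r^3, r^4, r^5}; {e, r^2, r^4, s, r^2s, r^4s}; {e, r^2, r^4, rs, r^3s, r^5s}.
So G has 3 subgroups of order 6.

3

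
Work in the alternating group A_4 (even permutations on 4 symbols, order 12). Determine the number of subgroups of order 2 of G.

3

|G| = 12 and 2 | 12, so subgroups of order 2 are possible by Lagrange.
The subgroups of order 2 are: {e, (1 2)(3 4)}; {e, (1 3)(2 4)}; {e, (1 4)(2 3)}.
So G has 3 subgroups of order 2.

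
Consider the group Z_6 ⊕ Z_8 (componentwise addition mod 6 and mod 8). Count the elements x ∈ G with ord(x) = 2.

3

An element (a,b) has order lcm(ord(a), ord(b)); count pairs with lcm equal to 2.
Enumerating gives 3 such elements.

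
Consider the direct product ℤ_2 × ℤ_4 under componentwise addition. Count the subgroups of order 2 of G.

|G| = 8 and 2 | 8, so subgroups of order 2 are possible by Lagrange.
The subgroups of order 2 are: {(0,0), (0,2)}; {(0,0), (1,0)}; {(0,0), (1,2)}.
So G has 3 subgroups of order 2.

3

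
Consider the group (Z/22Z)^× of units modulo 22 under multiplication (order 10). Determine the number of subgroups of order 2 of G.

1

|G| = 10 and 2 | 10, so subgroups of order 2 are possible by Lagrange.
The subgroups of order 2 are: {1, 21}.
So G has 1 subgroup of order 2.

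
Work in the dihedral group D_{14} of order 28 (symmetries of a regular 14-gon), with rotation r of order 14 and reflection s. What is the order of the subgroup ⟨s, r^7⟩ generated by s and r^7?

|⟨s⟩| = 2 and |⟨r^7⟩| = 2, so |H| is a multiple of lcm(2, 2) = 2 and divides |G| = 28.
Closing under the operation: H = {e, r^7, s, r^7s}, so |H| = 4.

4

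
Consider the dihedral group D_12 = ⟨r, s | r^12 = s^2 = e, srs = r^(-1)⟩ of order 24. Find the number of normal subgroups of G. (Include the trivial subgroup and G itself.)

9

G has 34 subgroups. Checking conjugation-invariance by order — order 1: 1/1 normal; order 2: 1/13 normal; order 3: 1/1 normal; order 4: 1/7 normal; order 6: 1/5 normal; order 8: 0/3 normal; order 12: 3/3 normal; order 24: 1/1 normal.
Total normal subgroups: 9.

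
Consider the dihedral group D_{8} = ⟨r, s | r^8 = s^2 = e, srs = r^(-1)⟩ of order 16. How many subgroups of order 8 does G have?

3

|G| = 16 and 8 | 16, so subgroups of order 8 are possible by Lagrange.
The subgroups of order 8 are: {e, r, r^2, r^3, r^4, r^5, r^6, r^7}; {e, r^2, r^4, r^6, s, r^2s, r^4s, r^6s}; {e, r^2, r^4, r^6, rs, r^3s, r^5s, r^7s}.
So G has 3 subgroups of order 8.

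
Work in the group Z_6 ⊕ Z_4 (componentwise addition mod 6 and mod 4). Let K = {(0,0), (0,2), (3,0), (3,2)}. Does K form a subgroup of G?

Yes

|K| = 4 divides |G| = 24, consistent with Lagrange.
K contains the identity, every element's inverse is in K, and K is closed under +: it is a subgroup.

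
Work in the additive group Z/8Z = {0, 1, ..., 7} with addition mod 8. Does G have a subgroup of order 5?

5 does not divide |G| = 8, so by Lagrange no subgroup of order 5 exists.

No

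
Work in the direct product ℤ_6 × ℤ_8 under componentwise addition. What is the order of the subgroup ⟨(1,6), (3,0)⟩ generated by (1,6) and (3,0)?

24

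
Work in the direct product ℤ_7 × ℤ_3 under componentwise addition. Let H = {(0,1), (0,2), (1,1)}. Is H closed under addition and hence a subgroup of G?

The identity (0,0) ∉ H, so H is not a subgroup.

No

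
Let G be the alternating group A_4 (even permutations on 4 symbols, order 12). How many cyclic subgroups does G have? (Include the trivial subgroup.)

8

Each element a generates a cyclic subgroup ⟨a⟩; distinct elements may generate the same one (a cyclic group of order d has φ(d) generators).
Cyclic subgroups by order — order 1: 1; order 2: 3; order 3: 4.
Total: 8.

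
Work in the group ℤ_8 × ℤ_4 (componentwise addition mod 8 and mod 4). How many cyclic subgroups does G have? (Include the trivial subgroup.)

14

Group the elements of G by the cyclic subgroup they generate; each cyclic subgroup of order d accounts for φ(d) elements.
Cyclic subgroups by order — order 1: 1; order 2: 3; order 4: 6; order 8: 4.
Total: 14.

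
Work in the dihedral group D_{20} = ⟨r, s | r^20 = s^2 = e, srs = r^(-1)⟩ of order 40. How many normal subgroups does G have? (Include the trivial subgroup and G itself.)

9

G has 48 subgroups. Checking conjugation-invariance by order — order 1: 1/1 normal; order 2: 1/21 normal; order 4: 1/11 normal; order 5: 1/1 normal; order 8: 0/5 normal; order 10: 1/5 normal; order 20: 3/3 normal; order 40: 1/1 normal.
Total normal subgroups: 9.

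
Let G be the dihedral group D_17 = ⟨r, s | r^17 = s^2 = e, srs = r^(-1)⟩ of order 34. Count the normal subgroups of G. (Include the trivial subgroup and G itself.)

G has 20 subgroups. Checking conjugation-invariance by order — order 1: 1/1 normal; order 2: 0/17 normal; order 17: 1/1 normal; order 34: 1/1 normal.
Total normal subgroups: 3.

3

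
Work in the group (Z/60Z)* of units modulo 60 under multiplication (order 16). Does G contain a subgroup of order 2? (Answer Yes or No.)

Yes

2 | 16. A subgroup of order 2 is {1, 11}.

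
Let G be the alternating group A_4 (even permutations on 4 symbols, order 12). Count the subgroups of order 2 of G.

|G| = 12 and 2 | 12, so subgroups of order 2 are possible by Lagrange.
The subgroups of order 2 are: {e, (1 2)(3 4)}; {e, (1 3)(2 4)}; {e, (1 4)(2 3)}.
So G has 3 subgroups of order 2.

3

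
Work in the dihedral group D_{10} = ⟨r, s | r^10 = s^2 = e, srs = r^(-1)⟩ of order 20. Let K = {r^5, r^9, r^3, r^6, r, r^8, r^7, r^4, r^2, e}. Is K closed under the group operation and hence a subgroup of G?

Yes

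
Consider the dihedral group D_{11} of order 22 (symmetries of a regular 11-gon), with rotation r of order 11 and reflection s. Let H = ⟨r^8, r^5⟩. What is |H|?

|⟨r^8⟩| = 11 and |⟨r^5⟩| = 11, so |H| is a multiple of lcm(11, 11) = 11 and divides |G| = 22.
Closing under the operation: H = {e, r, r^2, r^3, r^4, r^5, r^6, r^7, r^8, r^9, r^10}, so |H| = 11.

11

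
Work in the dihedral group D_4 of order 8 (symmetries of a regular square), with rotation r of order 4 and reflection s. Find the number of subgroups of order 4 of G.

3

|G| = 8 and 4 | 8, so subgroups of order 4 are possible by Lagrange.
The subgroups of order 4 are: {e, r, r^2, r^3}; {e, r^2, s, r^2s}; {e, r^2, rs, r^3s}.
So G has 3 subgroups of order 4.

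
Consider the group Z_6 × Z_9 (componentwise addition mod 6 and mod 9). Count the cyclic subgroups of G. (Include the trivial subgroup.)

A cyclic subgroup of order d is generated by each of its φ(d) elements of order d, so the cyclic subgroups of order d number (#elements of order d)/φ(d).
Cyclic subgroups by order — order 1: 1; order 2: 1; order 3: 4; order 6: 4; order 9: 3; order 18: 3.
Total: 16.

16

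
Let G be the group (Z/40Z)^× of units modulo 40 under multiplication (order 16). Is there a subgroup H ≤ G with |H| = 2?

Yes

2 | 16. A subgroup of order 2 is {1, 11}.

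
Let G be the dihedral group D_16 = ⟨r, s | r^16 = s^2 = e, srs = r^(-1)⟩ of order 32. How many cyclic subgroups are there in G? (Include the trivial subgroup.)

21

Each element a generates a cyclic subgroup ⟨a⟩; distinct elements may generate the same one (a cyclic group of order d has φ(d) generators).
Cyclic subgroups by order — order 1: 1; order 2: 17; order 4: 1; order 8: 1; order 16: 1.
Total: 21.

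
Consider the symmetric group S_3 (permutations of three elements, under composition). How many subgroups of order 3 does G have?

|G| = 6 and 3 | 6, so subgroups of order 3 are possible by Lagrange.
The subgroups of order 3 are: {e, (1 2 3), (1 3 2)}.
So G has 1 subgroup of order 3.

1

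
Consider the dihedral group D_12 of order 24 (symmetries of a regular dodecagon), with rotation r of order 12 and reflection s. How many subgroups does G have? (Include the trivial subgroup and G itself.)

34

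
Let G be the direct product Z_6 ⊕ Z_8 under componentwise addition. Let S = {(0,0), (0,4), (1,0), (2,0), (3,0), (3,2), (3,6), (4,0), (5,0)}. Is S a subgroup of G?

No

|S| = 9 does not divide |G| = 48, so by Lagrange S is not a subgroup.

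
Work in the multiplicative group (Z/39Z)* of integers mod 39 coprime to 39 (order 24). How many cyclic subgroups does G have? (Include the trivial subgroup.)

12

Each element a generates a cyclic subgroup ⟨a⟩; distinct elements may generate the same one (a cyclic group of order d has φ(d) generators).
Cyclic subgroups by order — order 1: 1; order 2: 3; order 3: 1; order 4: 2; order 6: 3; order 12: 2.
Total: 12.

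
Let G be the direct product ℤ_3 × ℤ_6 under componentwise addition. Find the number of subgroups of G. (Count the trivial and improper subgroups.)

|G| = 18, so by Lagrange every subgroup order divides 18. Divisors: 1, 2, 3, 6, 9, 18.
Subgroups by order — order 1: 1; order 2: 1; order 3: 4; order 6: 4; order 9: 1; order 18: 1.
Total: 1 + 1 + 4 + 4 + 1 + 1 = 12.

12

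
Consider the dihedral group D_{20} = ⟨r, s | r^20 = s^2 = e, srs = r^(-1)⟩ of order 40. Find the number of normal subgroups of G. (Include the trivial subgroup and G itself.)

G has 48 subgroups. Checking conjugation-invariance by order — order 1: 1/1 normal; order 2: 1/21 normal; order 4: 1/11 normal; order 5: 1/1 normal; order 8: 0/5 normal; order 10: 1/5 normal; order 20: 3/3 normal; order 40: 1/1 normal.
Total normal subgroups: 9.

9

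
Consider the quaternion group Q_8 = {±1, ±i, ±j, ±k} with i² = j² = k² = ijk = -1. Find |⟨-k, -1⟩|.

|⟨-k⟩| = 4 and |⟨-1⟩| = 2, so |H| is a multiple of lcm(4, 2) = 4 and divides |G| = 8.
Closing under the operation: H = {1, -1, k, -k}, so |H| = 4.

4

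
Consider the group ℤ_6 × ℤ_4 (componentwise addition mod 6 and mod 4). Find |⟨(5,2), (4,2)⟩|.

12

|⟨(5,2)⟩| = 6 and |⟨(4,2)⟩| = 6, so |H| is a multiple of lcm(6, 6) = 6 and divides |G| = 24.
Closing under the operation: H = {(0,0), (0,2), (1,0), (1,2), (2,0), (2,2), (3,0), (3,2), (4,0), (4,2), (5,0), (5,2)}, so |H| = 12.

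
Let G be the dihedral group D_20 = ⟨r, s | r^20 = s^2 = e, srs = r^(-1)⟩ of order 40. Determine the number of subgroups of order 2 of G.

|G| = 40 and 2 | 40, so subgroups of order 2 are possible by Lagrange.
The subgroups of order 2 are: {e, r^10}; {e, r^10s}; {e, r^11s}; {e, r^12s}; … (21 in all).
So G has 21 subgroups of order 2.

21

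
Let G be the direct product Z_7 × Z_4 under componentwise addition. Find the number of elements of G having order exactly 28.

12

An element (a,b) has order lcm(ord(a), ord(b)); count pairs with lcm equal to 28.
Enumerating gives 12 such elements.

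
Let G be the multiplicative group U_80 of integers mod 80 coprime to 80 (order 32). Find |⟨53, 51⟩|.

|⟨53⟩| = 4 and |⟨51⟩| = 4, so |H| is a multiple of lcm(4, 4) = 4 and divides |G| = 32.
Closing under the operation: H = {1, 7, 9, 11, 13, 19, 23, 37, 41, 47, 49, 51, 53, 59, 63, 77}, so |H| = 16.

16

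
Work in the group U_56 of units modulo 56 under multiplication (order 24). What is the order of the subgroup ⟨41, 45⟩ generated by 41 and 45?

12

|⟨41⟩| = 2 and |⟨45⟩| = 6, so |H| is a multiple of lcm(2, 6) = 6 and divides |G| = 24.
Closing under the operation: H = {1, 5, 9, 13, 17, 25, 29, 33, 37, 41, 45, 53}, so |H| = 12.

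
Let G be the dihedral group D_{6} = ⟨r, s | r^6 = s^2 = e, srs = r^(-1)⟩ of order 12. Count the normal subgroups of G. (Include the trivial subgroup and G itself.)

7

G has 16 subgroups. Checking conjugation-invariance by order — order 1: 1/1 normal; order 2: 1/7 normal; order 3: 1/1 normal; order 4: 0/3 normal; order 6: 3/3 normal; order 12: 1/1 normal.
Total normal subgroups: 7.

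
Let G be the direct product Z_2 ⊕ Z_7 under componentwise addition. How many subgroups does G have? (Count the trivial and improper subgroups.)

|G| = 14, so by Lagrange every subgroup order divides 14. Divisors: 1, 2, 7, 14.
Subgroups by order — order 1: 1; order 2: 1; order 7: 1; order 14: 1.
Total: 1 + 1 + 1 + 1 = 4.

4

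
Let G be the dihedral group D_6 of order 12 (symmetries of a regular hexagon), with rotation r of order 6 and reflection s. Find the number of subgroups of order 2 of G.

7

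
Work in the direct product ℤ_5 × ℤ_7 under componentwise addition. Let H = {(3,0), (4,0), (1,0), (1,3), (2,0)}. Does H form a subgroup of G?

No

The identity (0,0) ∉ H, so H is not a subgroup.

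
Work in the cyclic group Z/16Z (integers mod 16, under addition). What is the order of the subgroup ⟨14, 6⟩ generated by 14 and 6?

|⟨14⟩| = 8 and |⟨6⟩| = 8, so |H| is a multiple of lcm(8, 8) = 8 and divides |G| = 16.
Closing under the operation: H = {0, 2, 4, 6, 8, 10, 12, 14}, so |H| = 8.

8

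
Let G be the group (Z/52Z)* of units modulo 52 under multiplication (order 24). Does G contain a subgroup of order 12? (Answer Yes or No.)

Yes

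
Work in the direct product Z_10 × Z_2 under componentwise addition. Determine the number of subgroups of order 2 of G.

|G| = 20 and 2 | 20, so subgroups of order 2 are possible by Lagrange.
The subgroups of order 2 are: {(0,0), (0,1)}; {(0,0), (5,0)}; {(0,0), (5,1)}.
So G has 3 subgroups of order 2.

3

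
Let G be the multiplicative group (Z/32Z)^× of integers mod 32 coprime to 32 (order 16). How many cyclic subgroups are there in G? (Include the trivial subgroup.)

8

Group the elements of G by the cyclic subgroup they generate; each cyclic subgroup of order d accounts for φ(d) elements.
Cyclic subgroups by order — order 1: 1; order 2: 3; order 4: 2; order 8: 2.
Total: 8.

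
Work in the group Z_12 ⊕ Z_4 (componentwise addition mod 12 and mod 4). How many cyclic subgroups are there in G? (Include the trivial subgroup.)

20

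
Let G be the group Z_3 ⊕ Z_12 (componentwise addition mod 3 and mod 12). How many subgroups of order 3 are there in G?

|G| = 36 and 3 | 36, so subgroups of order 3 are possible by Lagrange.
The subgroups of order 3 are: {(0,0), (0,4), (0,8)}; {(0,0), (1,0), (2,0)}; {(0,0), (1,4), (2,8)}; {(0,0), (1,8), (2,4)}.
So G has 4 subgroups of order 3.

4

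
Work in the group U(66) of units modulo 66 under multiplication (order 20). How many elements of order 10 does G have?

Enumerating element orders in G gives 12 elements of order 10.

12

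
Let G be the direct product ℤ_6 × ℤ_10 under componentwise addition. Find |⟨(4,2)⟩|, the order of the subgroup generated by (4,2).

15

The order of (4,2) in Z_6 × Z_10 is lcm(ord(4) in Z_6, ord(2) in Z_10).
ord(4) = 3 and ord(2) = 5, so |⟨(4,2)⟩| = lcm(3, 5) = 15.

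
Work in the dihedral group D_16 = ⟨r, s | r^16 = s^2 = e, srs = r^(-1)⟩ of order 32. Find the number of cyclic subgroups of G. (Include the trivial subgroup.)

Group the elements of G by the cyclic subgroup they generate; each cyclic subgroup of order d accounts for φ(d) elements.
Cyclic subgroups by order — order 1: 1; order 2: 17; order 4: 1; order 8: 1; order 16: 1.
Total: 21.

21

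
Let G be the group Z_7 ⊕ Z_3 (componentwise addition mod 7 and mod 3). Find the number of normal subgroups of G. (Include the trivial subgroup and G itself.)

G is abelian, so every subgroup is normal.
G has 4 subgroups in total, hence 4 normal subgroups.

4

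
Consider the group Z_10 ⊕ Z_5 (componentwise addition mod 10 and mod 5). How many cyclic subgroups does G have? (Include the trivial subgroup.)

Each element a generates a cyclic subgroup ⟨a⟩; distinct elements may generate the same one (a cyclic group of order d has φ(d) generators).
Cyclic subgroups by order — order 1: 1; order 2: 1; order 5: 6; order 10: 6.
Total: 14.

14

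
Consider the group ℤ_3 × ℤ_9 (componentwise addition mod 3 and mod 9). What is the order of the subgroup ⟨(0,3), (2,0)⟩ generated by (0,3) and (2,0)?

|⟨(0,3)⟩| = 3 and |⟨(2,0)⟩| = 3, so |H| is a multiple of lcm(3, 3) = 3 and divides |G| = 27.
Closing under the operation: H = {(0,0), (0,3), (0,6), (1,0), (1,3), (1,6), (2,0), (2,3), (2,6)}, so |H| = 9.

9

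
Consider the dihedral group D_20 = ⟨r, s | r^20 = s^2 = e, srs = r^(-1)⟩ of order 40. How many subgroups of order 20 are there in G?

3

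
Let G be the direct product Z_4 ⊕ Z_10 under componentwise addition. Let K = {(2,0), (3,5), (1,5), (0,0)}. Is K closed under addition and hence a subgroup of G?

|K| = 4 divides |G| = 40, consistent with Lagrange.
K contains the identity, every element's inverse is in K, and K is closed under +: it is a subgroup.
In fact K = ⟨(1,5)⟩.

Yes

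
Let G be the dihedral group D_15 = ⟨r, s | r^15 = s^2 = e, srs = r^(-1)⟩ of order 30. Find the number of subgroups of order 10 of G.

|G| = 30 and 10 | 30, so subgroups of order 10 are possible by Lagrange.
The subgroups of order 10 are: {e, r^3, r^6, r^9, r^12, rs, r^4s, r^7s, r^10s, r^13s}; {e, r^3, r^6, r^9, r^12, r^2s, r^5s, r^8s, r^11s, r^14s}; {e, r^3, r^6, r^9, r^12, s, r^3s, r^6s, r^9s, r^12s}.
So G has 3 subgroups of order 10.

3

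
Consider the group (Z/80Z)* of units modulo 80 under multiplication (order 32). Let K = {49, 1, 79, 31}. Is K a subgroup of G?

|K| = 4 divides |G| = 32, consistent with Lagrange.
K contains the identity, every element's inverse is in K, and K is closed under ·: it is a subgroup.

Yes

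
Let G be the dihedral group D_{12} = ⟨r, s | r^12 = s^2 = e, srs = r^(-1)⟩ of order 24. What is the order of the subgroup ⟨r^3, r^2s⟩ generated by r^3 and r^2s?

|⟨r^3⟩| = 4 and |⟨r^2s⟩| = 2, so |H| is a multiple of lcm(4, 2) = 4 and divides |G| = 24.
Closing under the operation: H = {e, r^3, r^6, r^9, r^2s, r^5s, r^8s, r^11s}, so |H| = 8.

8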